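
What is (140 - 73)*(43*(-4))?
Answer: -11524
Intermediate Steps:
(140 - 73)*(43*(-4)) = 67*(-172) = -11524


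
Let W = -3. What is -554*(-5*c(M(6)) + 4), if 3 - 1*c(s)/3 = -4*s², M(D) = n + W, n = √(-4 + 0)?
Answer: 188914 - 398880*I ≈ 1.8891e+5 - 3.9888e+5*I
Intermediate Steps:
n = 2*I (n = √(-4) = 2*I ≈ 2.0*I)
M(D) = -3 + 2*I (M(D) = 2*I - 3 = -3 + 2*I)
c(s) = 9 + 12*s² (c(s) = 9 - (-12)*s² = 9 + 12*s²)
-554*(-5*c(M(6)) + 4) = -554*(-5*(9 + 12*(-3 + 2*I)²) + 4) = -554*((-45 - 60*(-3 + 2*I)²) + 4) = -554*(-41 - 60*(-3 + 2*I)²) = 22714 + 33240*(-3 + 2*I)²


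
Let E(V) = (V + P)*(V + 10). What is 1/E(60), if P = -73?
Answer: -1/910 ≈ -0.0010989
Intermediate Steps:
E(V) = (-73 + V)*(10 + V) (E(V) = (V - 73)*(V + 10) = (-73 + V)*(10 + V))
1/E(60) = 1/(-730 + 60**2 - 63*60) = 1/(-730 + 3600 - 3780) = 1/(-910) = -1/910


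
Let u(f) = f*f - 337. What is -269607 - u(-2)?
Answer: -269274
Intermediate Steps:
u(f) = -337 + f² (u(f) = f² - 337 = -337 + f²)
-269607 - u(-2) = -269607 - (-337 + (-2)²) = -269607 - (-337 + 4) = -269607 - 1*(-333) = -269607 + 333 = -269274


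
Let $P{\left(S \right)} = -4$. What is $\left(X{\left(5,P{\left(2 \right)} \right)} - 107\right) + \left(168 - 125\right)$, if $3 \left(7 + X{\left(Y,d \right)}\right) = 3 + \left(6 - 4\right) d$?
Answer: $- \frac{218}{3} \approx -72.667$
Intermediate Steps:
$X{\left(Y,d \right)} = -6 + \frac{2 d}{3}$ ($X{\left(Y,d \right)} = -7 + \frac{3 + \left(6 - 4\right) d}{3} = -7 + \frac{3 + 2 d}{3} = -7 + \left(1 + \frac{2 d}{3}\right) = -6 + \frac{2 d}{3}$)
$\left(X{\left(5,P{\left(2 \right)} \right)} - 107\right) + \left(168 - 125\right) = \left(\left(-6 + \frac{2}{3} \left(-4\right)\right) - 107\right) + \left(168 - 125\right) = \left(\left(-6 - \frac{8}{3}\right) - 107\right) + \left(168 - 125\right) = \left(- \frac{26}{3} - 107\right) + 43 = - \frac{347}{3} + 43 = - \frac{218}{3}$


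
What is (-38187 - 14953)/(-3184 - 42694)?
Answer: 26570/22939 ≈ 1.1583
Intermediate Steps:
(-38187 - 14953)/(-3184 - 42694) = -53140/(-45878) = -53140*(-1/45878) = 26570/22939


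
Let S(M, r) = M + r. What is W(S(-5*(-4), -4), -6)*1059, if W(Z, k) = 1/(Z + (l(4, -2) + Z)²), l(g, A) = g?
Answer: 1059/416 ≈ 2.5457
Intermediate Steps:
W(Z, k) = 1/(Z + (4 + Z)²)
W(S(-5*(-4), -4), -6)*1059 = 1059/((-5*(-4) - 4) + (4 + (-5*(-4) - 4))²) = 1059/((20 - 4) + (4 + (20 - 4))²) = 1059/(16 + (4 + 16)²) = 1059/(16 + 20²) = 1059/(16 + 400) = 1059/416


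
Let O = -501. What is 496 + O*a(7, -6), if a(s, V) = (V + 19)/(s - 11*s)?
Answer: 41233/70 ≈ 589.04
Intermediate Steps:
a(s, V) = -(19 + V)/(10*s) (a(s, V) = (19 + V)/((-10*s)) = (19 + V)*(-1/(10*s)) = -(19 + V)/(10*s))
496 + O*a(7, -6) = 496 - 501*(-19 - 1*(-6))/(10*7) = 496 - 501*(-19 + 6)/(10*7) = 496 - 501*(-13)/(10*7) = 496 - 501*(-13/70) = 496 + 6513/70 = 41233/70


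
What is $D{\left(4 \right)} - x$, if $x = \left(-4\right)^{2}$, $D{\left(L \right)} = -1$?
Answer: $-17$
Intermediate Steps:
$x = 16$
$D{\left(4 \right)} - x = -1 - 16 = -17$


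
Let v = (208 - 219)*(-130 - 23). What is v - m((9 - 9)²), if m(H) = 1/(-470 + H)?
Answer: 791011/470 ≈ 1683.0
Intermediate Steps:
v = 1683 (v = -11*(-153) = 1683)
v - m((9 - 9)²) = 1683 - 1/(-470 + (9 - 9)²) = 1683 - 1/(-470 + 0²) = 1683 - 1/(-470 + 0) = 1683 - 1/(-470) = 1683 - 1*(-1/470) = 1683 + 1/470 = 791011/470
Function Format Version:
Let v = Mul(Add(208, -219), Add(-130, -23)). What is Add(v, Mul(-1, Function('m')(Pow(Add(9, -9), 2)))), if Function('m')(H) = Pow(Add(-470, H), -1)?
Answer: Rational(791011, 470) ≈ 1683.0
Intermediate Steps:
v = 1683 (v = Mul(-11, -153) = 1683)
Add(v, Mul(-1, Function('m')(Pow(Add(9, -9), 2)))) = Add(1683, Mul(-1, Pow(Add(-470, Pow(Add(9, -9), 2)), -1))) = Add(1683, Mul(-1, Pow(Add(-470, Pow(0, 2)), -1))) = Add(1683, Mul(-1, Pow(Add(-470, 0), -1))) = Add(1683, Mul(-1, Pow(-470, -1))) = Add(1683, Mul(-1, Rational(-1, 470))) = Add(1683, Rational(1, 470)) = Rational(791011, 470)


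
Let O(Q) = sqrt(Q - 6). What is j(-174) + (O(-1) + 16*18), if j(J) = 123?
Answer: 411 + I*sqrt(7) ≈ 411.0 + 2.6458*I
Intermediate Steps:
O(Q) = sqrt(-6 + Q)
j(-174) + (O(-1) + 16*18) = 123 + (sqrt(-6 - 1) + 16*18) = 123 + (sqrt(-7) + 288) = 123 + (I*sqrt(7) + 288) = 123 + (288 + I*sqrt(7)) = 411 + I*sqrt(7)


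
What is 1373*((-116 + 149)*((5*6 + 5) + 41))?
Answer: 3443484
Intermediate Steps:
1373*((-116 + 149)*((5*6 + 5) + 41)) = 1373*(33*((30 + 5) + 41)) = 1373*(33*(35 + 41)) = 1373*(33*76) = 1373*2508 = 3443484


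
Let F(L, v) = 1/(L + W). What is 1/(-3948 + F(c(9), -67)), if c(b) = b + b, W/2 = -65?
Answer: -112/442177 ≈ -0.00025329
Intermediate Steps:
W = -130 (W = 2*(-65) = -130)
c(b) = 2*b
F(L, v) = 1/(-130 + L) (F(L, v) = 1/(L - 130) = 1/(-130 + L))
1/(-3948 + F(c(9), -67)) = 1/(-3948 + 1/(-130 + 2*9)) = 1/(-3948 + 1/(-130 + 18)) = 1/(-3948 + 1/(-112)) = 1/(-3948 - 1/112) = 1/(-442177/112) = -112/442177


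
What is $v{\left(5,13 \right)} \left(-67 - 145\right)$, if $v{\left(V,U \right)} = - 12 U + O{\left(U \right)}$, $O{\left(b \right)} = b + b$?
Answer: $27560$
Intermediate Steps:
$O{\left(b \right)} = 2 b$
$v{\left(V,U \right)} = - 10 U$ ($v{\left(V,U \right)} = - 12 U + 2 U = - 10 U$)
$v{\left(5,13 \right)} \left(-67 - 145\right) = \left(-10\right) 13 \left(-67 - 145\right) = \left(-130\right) \left(-212\right) = 27560$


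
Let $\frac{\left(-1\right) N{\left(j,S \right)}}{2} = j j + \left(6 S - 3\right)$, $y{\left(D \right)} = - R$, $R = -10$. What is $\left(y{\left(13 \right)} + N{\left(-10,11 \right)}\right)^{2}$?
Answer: $99856$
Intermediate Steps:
$y{\left(D \right)} = 10$ ($y{\left(D \right)} = \left(-1\right) \left(-10\right) = 10$)
$N{\left(j,S \right)} = 6 - 12 S - 2 j^{2}$ ($N{\left(j,S \right)} = - 2 \left(j j + \left(6 S - 3\right)\right) = - 2 \left(j^{2} + \left(-3 + 6 S\right)\right) = - 2 \left(-3 + j^{2} + 6 S\right) = 6 - 12 S - 2 j^{2}$)
$\left(y{\left(13 \right)} + N{\left(-10,11 \right)}\right)^{2} = \left(10 - \left(126 + 200\right)\right)^{2} = \left(10 - 326\right)^{2} = \left(-316\right)^{2} = 99856$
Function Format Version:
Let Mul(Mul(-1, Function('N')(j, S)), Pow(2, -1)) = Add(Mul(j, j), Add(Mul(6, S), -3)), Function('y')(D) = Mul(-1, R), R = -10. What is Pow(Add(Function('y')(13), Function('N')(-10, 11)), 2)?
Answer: 99856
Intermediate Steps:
Function('y')(D) = 10 (Function('y')(D) = Mul(-1, -10) = 10)
Function('N')(j, S) = Add(6, Mul(-12, S), Mul(-2, Pow(j, 2))) (Function('N')(j, S) = Mul(-2, Add(Mul(j, j), Add(Mul(6, S), -3))) = Mul(-2, Add(Pow(j, 2), Add(-3, Mul(6, S)))) = Mul(-2, Add(-3, Pow(j, 2), Mul(6, S))) = Add(6, Mul(-12, S), Mul(-2, Pow(j, 2))))
Pow(Add(Function('y')(13), Function('N')(-10, 11)), 2) = Pow(Add(10, Add(6, Mul(-12, 11), Mul(-2, Pow(-10, 2)))), 2) = Pow(Add(10, Add(6, -132, Mul(-2, 100))), 2) = Pow(Add(10, Add(6, -132, -200)), 2) = Pow(Add(10, -326), 2) = Pow(-316, 2) = 99856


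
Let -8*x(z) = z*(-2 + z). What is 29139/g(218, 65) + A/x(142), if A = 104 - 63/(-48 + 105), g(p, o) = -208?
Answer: -275240905/1964144 ≈ -140.13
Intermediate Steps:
x(z) = -z*(-2 + z)/8
A = 1955/19 (A = 104 - 63/57 = 104 + (1/57)*(-63) = 104 - 21/19 = 1955/19 ≈ 102.89)
29139/g(218, 65) + A/x(142) = 29139/(-208) + 1955/(19*(((⅛)*142*(2 - 1*142)))) = 29139*(-1/208) + 1955/(19*(((⅛)*142*(2 - 142)))) = -29139/208 + 1955/(19*(((⅛)*142*(-140)))) = -29139/208 + (1955/19)/(-2485) = -29139/208 + (1955/19)*(-1/2485) = -29139/208 - 391/9443 = -275240905/1964144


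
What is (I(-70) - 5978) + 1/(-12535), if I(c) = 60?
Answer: -74182131/12535 ≈ -5918.0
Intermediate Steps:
(I(-70) - 5978) + 1/(-12535) = (60 - 5978) + 1/(-12535) = -5918 - 1/12535 = -74182131/12535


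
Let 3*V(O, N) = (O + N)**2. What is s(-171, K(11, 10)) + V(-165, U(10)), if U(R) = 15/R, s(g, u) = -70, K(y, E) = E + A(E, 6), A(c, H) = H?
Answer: 35363/4 ≈ 8840.8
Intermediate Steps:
K(y, E) = 6 + E (K(y, E) = E + 6 = 6 + E)
V(O, N) = (N + O)**2/3 (V(O, N) = (O + N)**2/3 = (N + O)**2/3)
s(-171, K(11, 10)) + V(-165, U(10)) = -70 + (15/10 - 165)**2/3 = -70 + (15*(1/10) - 165)**2/3 = -70 + (3/2 - 165)**2/3 = -70 + (-327/2)**2/3 = -70 + (1/3)*(106929/4) = -70 + 35643/4 = 35363/4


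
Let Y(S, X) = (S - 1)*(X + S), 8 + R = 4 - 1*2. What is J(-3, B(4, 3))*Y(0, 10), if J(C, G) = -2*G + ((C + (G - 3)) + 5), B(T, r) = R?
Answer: -50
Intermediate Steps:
R = -6 (R = -8 + (4 - 1*2) = -8 + (4 - 2) = -8 + 2 = -6)
Y(S, X) = (-1 + S)*(S + X)
B(T, r) = -6
J(C, G) = 2 + C - G (J(C, G) = -2*G + ((C + (-3 + G)) + 5) = -2*G + ((-3 + C + G) + 5) = -2*G + (2 + C + G) = 2 + C - G)
J(-3, B(4, 3))*Y(0, 10) = (2 - 3 - 1*(-6))*(0**2 - 1*0 - 1*10 + 0*10) = (2 - 3 + 6)*(0 + 0 - 10 + 0) = 5*(-10) = -50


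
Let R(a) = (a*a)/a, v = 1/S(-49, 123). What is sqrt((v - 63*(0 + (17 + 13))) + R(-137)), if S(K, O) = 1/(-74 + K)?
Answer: 5*I*sqrt(86) ≈ 46.368*I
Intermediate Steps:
v = -123 (v = 1/(1/(-74 - 49)) = 1/(1/(-123)) = 1/(-1/123) = -123)
R(a) = a (R(a) = a**2/a = a)
sqrt((v - 63*(0 + (17 + 13))) + R(-137)) = sqrt((-123 - 63*(0 + (17 + 13))) - 137) = sqrt((-123 - 63*(0 + 30)) - 137) = sqrt((-123 - 63*30) - 137) = sqrt((-123 - 1*1890) - 137) = sqrt((-123 - 1890) - 137) = sqrt(-2013 - 137) = sqrt(-2150) = 5*I*sqrt(86)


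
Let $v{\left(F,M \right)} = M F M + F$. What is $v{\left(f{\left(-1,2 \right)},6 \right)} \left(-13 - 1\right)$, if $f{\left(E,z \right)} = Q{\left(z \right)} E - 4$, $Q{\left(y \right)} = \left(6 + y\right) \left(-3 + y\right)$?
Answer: $-2072$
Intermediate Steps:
$Q{\left(y \right)} = \left(-3 + y\right) \left(6 + y\right)$
$f{\left(E,z \right)} = -4 + E \left(-18 + z^{2} + 3 z\right)$ ($f{\left(E,z \right)} = \left(-18 + z^{2} + 3 z\right) E - 4 = E \left(-18 + z^{2} + 3 z\right) - 4 = -4 + E \left(-18 + z^{2} + 3 z\right)$)
$v{\left(F,M \right)} = F + F M^{2}$ ($v{\left(F,M \right)} = F M M + F = F M^{2} + F = F + F M^{2}$)
$v{\left(f{\left(-1,2 \right)},6 \right)} \left(-13 - 1\right) = \left(-4 - \left(-18 + 2^{2} + 3 \cdot 2\right)\right) \left(1 + 6^{2}\right) \left(-13 - 1\right) = \left(-4 - \left(-18 + 4 + 6\right)\right) \left(1 + 36\right) \left(-14\right) = \left(-4 - -8\right) 37 \left(-14\right) = \left(-4 + 8\right) 37 \left(-14\right) = 4 \cdot 37 \left(-14\right) = 148 \left(-14\right) = -2072$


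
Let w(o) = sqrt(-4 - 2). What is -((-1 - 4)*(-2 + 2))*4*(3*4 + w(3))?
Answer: 0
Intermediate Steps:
w(o) = I*sqrt(6) (w(o) = sqrt(-6) = I*sqrt(6))
-((-1 - 4)*(-2 + 2))*4*(3*4 + w(3)) = -((-1 - 4)*(-2 + 2))*4*(3*4 + I*sqrt(6)) = --5*0*4*(12 + I*sqrt(6)) = -0*4*(12 + I*sqrt(6)) = -0*(12 + I*sqrt(6)) = -1*0 = 0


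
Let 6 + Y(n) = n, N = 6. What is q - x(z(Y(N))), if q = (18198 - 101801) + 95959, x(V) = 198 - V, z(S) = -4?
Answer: 12154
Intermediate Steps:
Y(n) = -6 + n
q = 12356 (q = -83603 + 95959 = 12356)
q - x(z(Y(N))) = 12356 - (198 - 1*(-4)) = 12356 - (198 + 4) = 12356 - 1*202 = 12356 - 202 = 12154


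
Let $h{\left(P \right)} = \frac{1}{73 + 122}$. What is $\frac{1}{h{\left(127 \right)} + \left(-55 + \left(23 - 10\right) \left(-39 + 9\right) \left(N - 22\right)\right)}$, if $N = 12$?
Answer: $\frac{195}{749776} \approx 0.00026008$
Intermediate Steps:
$h{\left(P \right)} = \frac{1}{195}$
$\frac{1}{h{\left(127 \right)} + \left(-55 + \left(23 - 10\right) \left(-39 + 9\right) \left(N - 22\right)\right)} = \frac{1}{\frac{1}{195} - \left(55 - \left(23 - 10\right) \left(-39 + 9\right) \left(12 - 22\right)\right)} = \frac{1}{\frac{1}{195} - \left(55 - 13 \left(-30\right) \left(-10\right)\right)} = \frac{1}{\frac{1}{195} - -3845} = \frac{1}{\frac{1}{195} + \left(-55 + 3900\right)} = \frac{1}{\frac{1}{195} + 3845} = \frac{1}{\frac{749776}{195}} = \frac{195}{749776}$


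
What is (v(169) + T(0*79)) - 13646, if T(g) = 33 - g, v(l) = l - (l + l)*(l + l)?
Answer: -127688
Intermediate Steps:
v(l) = l - 4*l**2 (v(l) = l - 2*l*2*l = l - 4*l**2)
(v(169) + T(0*79)) - 13646 = (169*(1 - 4*169) + (33 - 0*79)) - 13646 = (169*(1 - 676) + (33 - 1*0)) - 13646 = (169*(-675) + (33 + 0)) - 13646 = (-114075 + 33) - 13646 = -114042 - 13646 = -127688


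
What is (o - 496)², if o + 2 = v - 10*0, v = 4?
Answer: 244036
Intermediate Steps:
o = 2 (o = -2 + (4 - 10*0) = -2 + (4 + 0) = -2 + 4 = 2)
(o - 496)² = (2 - 496)² = (-494)² = 244036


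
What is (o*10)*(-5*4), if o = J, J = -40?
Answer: 8000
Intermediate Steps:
o = -40
(o*10)*(-5*4) = (-40*10)*(-5*4) = -400*(-20) = 8000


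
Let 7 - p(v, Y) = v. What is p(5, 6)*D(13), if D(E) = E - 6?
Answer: 14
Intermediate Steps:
D(E) = -6 + E
p(v, Y) = 7 - v
p(5, 6)*D(13) = (7 - 1*5)*(-6 + 13) = (7 - 5)*7 = 2*7 = 14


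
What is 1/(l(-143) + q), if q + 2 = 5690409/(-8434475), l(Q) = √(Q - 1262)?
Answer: -190276349501525/100461142456994006 - 71140368525625*I*√1405/100461142456994006 ≈ -0.001894 - 0.026543*I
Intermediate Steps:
l(Q) = √(-1262 + Q)
q = -22559359/8434475 (q = -2 + 5690409/(-8434475) = -2 + 5690409*(-1/8434475) = -2 - 5690409/8434475 = -22559359/8434475 ≈ -2.6747)
1/(l(-143) + q) = 1/(√(-1262 - 143) - 22559359/8434475) = 1/(√(-1405) - 22559359/8434475) = 1/(I*√1405 - 22559359/8434475) = 1/(-22559359/8434475 + I*√1405)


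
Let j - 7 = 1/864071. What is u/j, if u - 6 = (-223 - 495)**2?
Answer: 222727261315/3024249 ≈ 73647.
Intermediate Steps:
u = 515530 (u = 6 + (-223 - 495)**2 = 6 + (-718)**2 = 6 + 515524 = 515530)
j = 6048498/864071 (j = 7 + 1/864071 = 6048498/864071 ≈ 7.0000)
u/j = 515530/(6048498/864071) = 515530*(864071/6048498) = 222727261315/3024249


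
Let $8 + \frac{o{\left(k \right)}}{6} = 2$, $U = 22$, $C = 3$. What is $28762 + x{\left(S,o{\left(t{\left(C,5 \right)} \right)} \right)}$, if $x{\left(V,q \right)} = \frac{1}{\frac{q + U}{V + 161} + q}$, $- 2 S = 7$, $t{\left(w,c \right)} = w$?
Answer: $\frac{46709443}{1624} \approx 28762.0$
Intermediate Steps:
$o{\left(k \right)} = -36$ ($o{\left(k \right)} = -48 + 6 \cdot 2 = -48 + 12 = -36$)
$S = - \frac{7}{2}$ ($S = \left(- \frac{1}{2}\right) 7 = - \frac{7}{2} \approx -3.5$)
$x{\left(V,q \right)} = \frac{1}{q + \frac{22 + q}{161 + V}}$ ($x{\left(V,q \right)} = \frac{1}{\frac{q + 22}{V + 161} + q} = \frac{1}{\frac{22 + q}{161 + V} + q} = \frac{1}{q + \frac{22 + q}{161 + V}}$)
$28762 + x{\left(S,o{\left(t{\left(C,5 \right)} \right)} \right)} = 28762 + \frac{161 - \frac{7}{2}}{22 + 162 \left(-36\right) - -126} = 28762 + \frac{1}{22 - 5832 + 126} \cdot \frac{315}{2} = 28762 + \frac{1}{-5684} \cdot \frac{315}{2} = 28762 - \frac{45}{1624} = \frac{46709443}{1624}$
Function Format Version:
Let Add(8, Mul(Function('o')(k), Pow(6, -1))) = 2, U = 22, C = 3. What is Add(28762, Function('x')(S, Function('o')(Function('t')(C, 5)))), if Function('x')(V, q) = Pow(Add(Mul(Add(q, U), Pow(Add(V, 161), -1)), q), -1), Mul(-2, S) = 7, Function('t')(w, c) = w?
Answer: Rational(46709443, 1624) ≈ 28762.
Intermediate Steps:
Function('o')(k) = -36 (Function('o')(k) = Add(-48, Mul(6, 2)) = Add(-48, 12) = -36)
S = Rational(-7, 2) (S = Mul(Rational(-1, 2), 7) = Rational(-7, 2) ≈ -3.5000)
Function('x')(V, q) = Pow(Add(q, Mul(Pow(Add(161, V), -1), Add(22, q))), -1) (Function('x')(V, q) = Pow(Add(Mul(Add(q, 22), Pow(Add(V, 161), -1)), q), -1) = Pow(Add(Mul(Add(22, q), Pow(Add(161, V), -1)), q), -1) = Pow(Add(Mul(Pow(Add(161, V), -1), Add(22, q)), q), -1) = Pow(Add(q, Mul(Pow(Add(161, V), -1), Add(22, q))), -1))
Add(28762, Function('x')(S, Function('o')(Function('t')(C, 5)))) = Add(28762, Mul(Pow(Add(22, Mul(162, -36), Mul(Rational(-7, 2), -36)), -1), Add(161, Rational(-7, 2)))) = Add(28762, Mul(Pow(Add(22, -5832, 126), -1), Rational(315, 2))) = Add(28762, Mul(Pow(-5684, -1), Rational(315, 2))) = Add(28762, Mul(Rational(-1, 5684), Rational(315, 2))) = Add(28762, Rational(-45, 1624)) = Rational(46709443, 1624)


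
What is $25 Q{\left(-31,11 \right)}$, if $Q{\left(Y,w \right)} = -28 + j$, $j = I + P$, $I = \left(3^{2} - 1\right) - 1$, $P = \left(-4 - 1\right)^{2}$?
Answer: $100$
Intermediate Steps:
$P = 25$ ($P = \left(-5\right)^{2} = 25$)
$I = 7$ ($I = \left(9 - 1\right) - 1 = 8 - 1 = 7$)
$j = 32$ ($j = 7 + 25 = 32$)
$Q{\left(Y,w \right)} = 4$ ($Q{\left(Y,w \right)} = -28 + 32 = 4$)
$25 Q{\left(-31,11 \right)} = 25 \cdot 4 = 100$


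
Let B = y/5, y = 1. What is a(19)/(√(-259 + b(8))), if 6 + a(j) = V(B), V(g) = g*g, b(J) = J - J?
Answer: 149*I*√259/6475 ≈ 0.37034*I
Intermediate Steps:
b(J) = 0
B = ⅕ (B = 1/5 = 1*(⅕) = ⅕ ≈ 0.20000)
V(g) = g²
a(j) = -149/25 (a(j) = -6 + (⅕)² = -6 + 1/25 = -149/25)
a(19)/(√(-259 + b(8))) = -149/(25*√(-259 + 0)) = -149*(-I*√259/259)/25 = -(-149)*I*√259/6475 = 149*I*√259/6475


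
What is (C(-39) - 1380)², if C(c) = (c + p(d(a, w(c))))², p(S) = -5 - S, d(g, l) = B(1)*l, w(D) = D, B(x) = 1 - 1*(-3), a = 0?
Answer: 124634896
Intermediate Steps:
B(x) = 4 (B(x) = 1 + 3 = 4)
d(g, l) = 4*l
C(c) = (-5 - 3*c)² (C(c) = (c + (-5 - 4*c))² = (-5 - 3*c)²)
(C(-39) - 1380)² = ((5 + 3*(-39))² - 1380)² = ((5 - 117)² - 1380)² = ((-112)² - 1380)² = (12544 - 1380)² = 11164² = 124634896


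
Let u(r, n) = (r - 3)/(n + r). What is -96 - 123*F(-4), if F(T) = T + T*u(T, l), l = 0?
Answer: 1257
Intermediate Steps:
u(r, n) = (-3 + r)/(n + r)
F(T) = -3 + 2*T (F(T) = T + T*((-3 + T)/(0 + T)) = T + T*((-3 + T)/T) = T + (-3 + T) = -3 + 2*T)
-96 - 123*F(-4) = -96 - 123*(-3 + 2*(-4)) = -96 - 123*(-3 - 8) = -96 - 123*(-11) = -96 + 1353 = 1257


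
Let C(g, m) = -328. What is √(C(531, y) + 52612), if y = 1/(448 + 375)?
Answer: 2*√13071 ≈ 228.66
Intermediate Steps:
y = 1/823 ≈ 0.0012151
√(C(531, y) + 52612) = √(-328 + 52612) = √52284 = 2*√13071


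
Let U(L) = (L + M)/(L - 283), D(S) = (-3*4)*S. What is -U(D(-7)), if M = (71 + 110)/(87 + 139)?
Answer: 19165/44974 ≈ 0.42614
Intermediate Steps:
D(S) = -12*S
M = 181/226 ≈ 0.80089
U(L) = (181/226 + L)/(-283 + L) (U(L) = (L + 181/226)/(L - 283) = (181/226 + L)/(-283 + L))
-U(D(-7)) = -(181/226 - 12*(-7))/(-283 - 12*(-7)) = -(181/226 + 84)/(-283 + 84) = -19165/((-199)*226) = -(-1)*19165/(199*226) = -1*(-19165/44974) = 19165/44974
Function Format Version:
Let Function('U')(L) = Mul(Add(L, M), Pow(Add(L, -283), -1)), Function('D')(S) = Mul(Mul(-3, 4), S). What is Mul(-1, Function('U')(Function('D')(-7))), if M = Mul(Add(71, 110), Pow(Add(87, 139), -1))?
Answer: Rational(19165, 44974) ≈ 0.42614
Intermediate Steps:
Function('D')(S) = Mul(-12, S)
M = Rational(181, 226) (M = Mul(181, Pow(226, -1)) = Mul(181, Rational(1, 226)) = Rational(181, 226) ≈ 0.80089)
Function('U')(L) = Mul(Pow(Add(-283, L), -1), Add(Rational(181, 226), L)) (Function('U')(L) = Mul(Add(L, Rational(181, 226)), Pow(Add(L, -283), -1)) = Mul(Add(Rational(181, 226), L), Pow(Add(-283, L), -1)) = Mul(Pow(Add(-283, L), -1), Add(Rational(181, 226), L)))
Mul(-1, Function('U')(Function('D')(-7))) = Mul(-1, Mul(Pow(Add(-283, Mul(-12, -7)), -1), Add(Rational(181, 226), Mul(-12, -7)))) = Mul(-1, Mul(Pow(Add(-283, 84), -1), Add(Rational(181, 226), 84))) = Mul(-1, Mul(Pow(-199, -1), Rational(19165, 226))) = Mul(-1, Mul(Rational(-1, 199), Rational(19165, 226))) = Mul(-1, Rational(-19165, 44974)) = Rational(19165, 44974)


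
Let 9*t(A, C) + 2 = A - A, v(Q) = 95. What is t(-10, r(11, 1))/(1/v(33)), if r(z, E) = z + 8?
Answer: -190/9 ≈ -21.111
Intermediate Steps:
r(z, E) = 8 + z
t(A, C) = -2/9 (t(A, C) = -2/9 + (A - A)/9 = -2/9 + (⅑)*0 = -2/9 + 0 = -2/9)
t(-10, r(11, 1))/(1/v(33)) = -2/(9*(1/95)) = -2/(9*1/95) = -2/9*95 = -190/9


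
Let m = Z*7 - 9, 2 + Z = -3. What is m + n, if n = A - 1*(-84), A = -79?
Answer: -39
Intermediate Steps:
Z = -5 (Z = -2 - 3 = -5)
m = -44 (m = -5*7 - 9 = -35 - 9 = -44)
n = 5 (n = -79 - 1*(-84) = -79 + 84 = 5)
m + n = -44 + 5 = -39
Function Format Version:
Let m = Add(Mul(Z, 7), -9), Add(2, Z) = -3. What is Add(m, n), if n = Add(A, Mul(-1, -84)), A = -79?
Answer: -39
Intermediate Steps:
Z = -5 (Z = Add(-2, -3) = -5)
m = -44 (m = Add(Mul(-5, 7), -9) = Add(-35, -9) = -44)
n = 5 (n = Add(-79, Mul(-1, -84)) = Add(-79, 84) = 5)
Add(m, n) = Add(-44, 5) = -39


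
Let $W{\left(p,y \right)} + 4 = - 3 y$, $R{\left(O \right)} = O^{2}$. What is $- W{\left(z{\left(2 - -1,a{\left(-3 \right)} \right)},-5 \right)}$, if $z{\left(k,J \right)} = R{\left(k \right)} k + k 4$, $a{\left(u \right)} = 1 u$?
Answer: $-11$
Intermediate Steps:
$a{\left(u \right)} = u$
$z{\left(k,J \right)} = k^{3} + 4 k$ ($z{\left(k,J \right)} = k^{2} k + k 4 = k^{3} + 4 k$)
$W{\left(p,y \right)} = -4 - 3 y$
$- W{\left(z{\left(2 - -1,a{\left(-3 \right)} \right)},-5 \right)} = - (-4 - -15) = - (-4 + 15) = \left(-1\right) 11 = -11$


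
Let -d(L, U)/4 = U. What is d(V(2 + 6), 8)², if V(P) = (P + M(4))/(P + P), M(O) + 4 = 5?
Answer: 1024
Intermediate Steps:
M(O) = 1 (M(O) = -4 + 5 = 1)
V(P) = (1 + P)/(2*P) (V(P) = (P + 1)/(P + P) = (1 + P)/((2*P)) = (1 + P)*(1/(2*P)) = (1 + P)/(2*P))
d(L, U) = -4*U
d(V(2 + 6), 8)² = (-4*8)² = (-32)² = 1024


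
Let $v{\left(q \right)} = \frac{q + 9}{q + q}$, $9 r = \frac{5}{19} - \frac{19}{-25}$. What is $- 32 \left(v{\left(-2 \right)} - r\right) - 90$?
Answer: $- \frac{14422}{475} \approx -30.362$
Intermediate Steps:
$r = \frac{54}{475}$ ($r = \frac{\frac{5}{19} - \frac{19}{-25}}{9} = \frac{5 \cdot \frac{1}{19} - - \frac{19}{25}}{9} = \frac{\frac{5}{19} + \frac{19}{25}}{9} = \frac{1}{9} \cdot \frac{486}{475} = \frac{54}{475} \approx 0.11368$)
$v{\left(q \right)} = \frac{9 + q}{2 q}$
$- 32 \left(v{\left(-2 \right)} - r\right) - 90 = - 32 \left(\frac{9 - 2}{2 \left(-2\right)} - \frac{54}{475}\right) - 90 = - 32 \left(\frac{1}{2} \left(- \frac{1}{2}\right) 7 - \frac{54}{475}\right) - 90 = - 32 \left(- \frac{7}{4} - \frac{54}{475}\right) - 90 = \left(-32\right) \left(- \frac{3541}{1900}\right) - 90 = \frac{28328}{475} - 90 = - \frac{14422}{475}$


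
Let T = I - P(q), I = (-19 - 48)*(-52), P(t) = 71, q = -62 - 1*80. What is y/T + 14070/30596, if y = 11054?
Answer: 193114547/52212074 ≈ 3.6987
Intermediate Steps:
q = -142 (q = -62 - 80 = -142)
I = 3484 (I = -67*(-52) = 3484)
T = 3413 (T = 3484 - 1*71 = 3484 - 71 = 3413)
y/T + 14070/30596 = 11054/3413 + 14070/30596 = 11054*(1/3413) + 14070*(1/30596) = 11054/3413 + 7035/15298 = 193114547/52212074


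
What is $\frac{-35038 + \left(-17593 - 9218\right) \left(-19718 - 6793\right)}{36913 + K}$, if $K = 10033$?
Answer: $\frac{710751383}{46946} \approx 15140.0$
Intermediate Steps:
$\frac{-35038 + \left(-17593 - 9218\right) \left(-19718 - 6793\right)}{36913 + K} = \frac{-35038 + \left(-17593 - 9218\right) \left(-19718 - 6793\right)}{36913 + 10033} = \frac{-35038 - -710786421}{46946} = \left(-35038 + 710786421\right) \frac{1}{46946} = 710751383 \cdot \frac{1}{46946} = \frac{710751383}{46946}$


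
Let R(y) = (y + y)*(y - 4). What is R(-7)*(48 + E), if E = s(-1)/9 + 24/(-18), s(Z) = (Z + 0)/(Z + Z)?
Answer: 64757/9 ≈ 7195.2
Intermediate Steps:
s(Z) = ½ (s(Z) = Z/((2*Z)) = Z*(1/(2*Z)) = ½)
E = -23/18 (E = (½)/9 + 24/(-18) = (½)*(⅑) + 24*(-1/18) = 1/18 - 4/3 = -23/18 ≈ -1.2778)
R(y) = 2*y*(-4 + y) (R(y) = (2*y)*(-4 + y) = 2*y*(-4 + y))
R(-7)*(48 + E) = (2*(-7)*(-4 - 7))*(48 - 23/18) = (2*(-7)*(-11))*(841/18) = 154*(841/18) = 64757/9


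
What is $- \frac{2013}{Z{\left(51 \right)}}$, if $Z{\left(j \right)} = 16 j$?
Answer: $- \frac{671}{272} \approx -2.4669$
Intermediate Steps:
$- \frac{2013}{Z{\left(51 \right)}} = - \frac{2013}{16 \cdot 51} = - \frac{2013}{816} = \left(-2013\right) \frac{1}{816} = - \frac{671}{272}$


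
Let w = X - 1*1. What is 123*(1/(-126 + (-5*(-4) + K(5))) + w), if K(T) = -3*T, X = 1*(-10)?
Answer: -163836/121 ≈ -1354.0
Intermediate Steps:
X = -10
w = -11 (w = -10 - 1*1 = -10 - 1 = -11)
123*(1/(-126 + (-5*(-4) + K(5))) + w) = 123*(1/(-126 + (-5*(-4) - 3*5)) - 11) = 123*(1/(-126 + (20 - 15)) - 11) = 123*(1/(-126 + 5) - 11) = 123*(1/(-121) - 11) = 123*(-1/121 - 11) = 123*(-1332/121) = -163836/121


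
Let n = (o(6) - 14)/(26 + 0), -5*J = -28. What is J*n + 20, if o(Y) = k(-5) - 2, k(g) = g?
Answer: 1006/65 ≈ 15.477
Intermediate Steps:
J = 28/5 (J = -⅕*(-28) = 28/5 ≈ 5.6000)
o(Y) = -7 (o(Y) = -5 - 2 = -7)
n = -21/26 (n = (-7 - 14)/(26 + 0) = -21/26 ≈ -0.80769)
J*n + 20 = (28/5)*(-21/26) + 20 = -294/65 + 20 = 1006/65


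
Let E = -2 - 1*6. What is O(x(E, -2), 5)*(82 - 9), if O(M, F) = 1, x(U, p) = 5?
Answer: 73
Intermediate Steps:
E = -8 (E = -2 - 6 = -8)
O(x(E, -2), 5)*(82 - 9) = 1*(82 - 9) = 1*73 = 73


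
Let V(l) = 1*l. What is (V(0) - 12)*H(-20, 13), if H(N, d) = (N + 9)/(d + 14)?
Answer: 44/9 ≈ 4.8889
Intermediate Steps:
H(N, d) = (9 + N)/(14 + d)
V(l) = l
(V(0) - 12)*H(-20, 13) = (0 - 12)*((9 - 20)/(14 + 13)) = -12*(-11)/27 = -4*(-11)/9 = -12*(-11/27) = 44/9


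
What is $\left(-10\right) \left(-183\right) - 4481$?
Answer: $-2651$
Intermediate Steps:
$\left(-10\right) \left(-183\right) - 4481 = 1830 - 4481 = -2651$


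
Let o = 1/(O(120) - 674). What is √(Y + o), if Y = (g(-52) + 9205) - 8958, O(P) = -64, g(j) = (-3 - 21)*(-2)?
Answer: √17852138/246 ≈ 17.176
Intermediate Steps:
g(j) = 48 (g(j) = -24*(-2) = 48)
o = -1/738 (o = 1/(-64 - 674) = 1/(-738) = -1/738 ≈ -0.0013550)
Y = 295 (Y = (48 + 9205) - 8958 = 9253 - 8958 = 295)
√(Y + o) = √(295 - 1/738) = √(217709/738) = √17852138/246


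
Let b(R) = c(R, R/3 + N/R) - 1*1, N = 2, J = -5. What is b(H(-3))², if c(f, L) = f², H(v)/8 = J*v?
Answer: 207331201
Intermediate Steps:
H(v) = -40*v (H(v) = 8*(-5*v) = -40*v)
b(R) = -1 + R² (b(R) = R² - 1*1 = R² - 1 = -1 + R²)
b(H(-3))² = (-1 + (-40*(-3))²)² = (-1 + 120²)² = (-1 + 14400)² = 14399² = 207331201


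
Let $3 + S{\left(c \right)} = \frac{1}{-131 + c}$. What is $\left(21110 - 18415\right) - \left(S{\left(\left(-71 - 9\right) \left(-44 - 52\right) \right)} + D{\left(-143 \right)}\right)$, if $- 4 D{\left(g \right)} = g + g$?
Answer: $\frac{39654895}{15098} \approx 2626.5$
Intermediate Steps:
$D{\left(g \right)} = - \frac{g}{2}$ ($D{\left(g \right)} = - \frac{g + g}{4} = - \frac{2 g}{4} = - \frac{g}{2}$)
$S{\left(c \right)} = -3 + \frac{1}{-131 + c}$
$\left(21110 - 18415\right) - \left(S{\left(\left(-71 - 9\right) \left(-44 - 52\right) \right)} + D{\left(-143 \right)}\right) = \left(21110 - 18415\right) - \left(\frac{394 - 3 \left(-71 - 9\right) \left(-44 - 52\right)}{-131 + \left(-71 - 9\right) \left(-44 - 52\right)} - - \frac{143}{2}\right) = 2695 - \left(\frac{394 - 3 \left(\left(-80\right) \left(-96\right)\right)}{-131 - -7680} + \frac{143}{2}\right) = 2695 - \left(\frac{394 - 23040}{-131 + 7680} + \frac{143}{2}\right) = 2695 - \left(\frac{394 - 23040}{7549} + \frac{143}{2}\right) = 2695 - \left(\frac{1}{7549} \left(-22646\right) + \frac{143}{2}\right) = 2695 - \left(- \frac{22646}{7549} + \frac{143}{2}\right) = 2695 - \frac{1034215}{15098} = \frac{39654895}{15098}$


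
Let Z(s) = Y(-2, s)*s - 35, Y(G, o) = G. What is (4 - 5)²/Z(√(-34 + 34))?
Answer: -1/35 ≈ -0.028571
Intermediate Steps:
Z(s) = -35 - 2*s (Z(s) = -2*s - 35 = -35 - 2*s)
(4 - 5)²/Z(√(-34 + 34)) = (4 - 5)²/(-35 - 2*√(-34 + 34)) = (-1)²/(-35 - 2*√0) = 1/(-35 - 2*0) = 1/(-35 + 0) = 1/(-35) = 1*(-1/35) = -1/35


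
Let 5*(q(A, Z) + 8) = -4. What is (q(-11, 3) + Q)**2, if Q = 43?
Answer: 29241/25 ≈ 1169.6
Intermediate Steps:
q(A, Z) = -44/5 (q(A, Z) = -8 + (1/5)*(-4) = -8 - 4/5 = -44/5)
(q(-11, 3) + Q)**2 = (-44/5 + 43)**2 = (171/5)**2 = 29241/25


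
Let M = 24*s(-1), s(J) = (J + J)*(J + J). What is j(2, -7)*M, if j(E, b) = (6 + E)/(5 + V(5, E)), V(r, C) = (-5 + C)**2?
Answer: 384/7 ≈ 54.857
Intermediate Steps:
s(J) = 4*J**2 (s(J) = (2*J)*(2*J) = 4*J**2)
j(E, b) = (6 + E)/(5 + (-5 + E)**2)
M = 96 (M = 24*(4*(-1)**2) = 24*(4*1) = 24*4 = 96)
j(2, -7)*M = ((6 + 2)/(5 + (-5 + 2)**2))*96 = (8/(5 + (-3)**2))*96 = (8/(5 + 9))*96 = (8/14)*96 = ((1/14)*8)*96 = (4/7)*96 = 384/7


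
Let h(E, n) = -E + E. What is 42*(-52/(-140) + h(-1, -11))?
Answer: 78/5 ≈ 15.600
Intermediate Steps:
h(E, n) = 0
42*(-52/(-140) + h(-1, -11)) = 42*(-52/(-140) + 0) = 42*(-52*(-1/140) + 0) = 42*(13/35 + 0) = 42*(13/35) = 78/5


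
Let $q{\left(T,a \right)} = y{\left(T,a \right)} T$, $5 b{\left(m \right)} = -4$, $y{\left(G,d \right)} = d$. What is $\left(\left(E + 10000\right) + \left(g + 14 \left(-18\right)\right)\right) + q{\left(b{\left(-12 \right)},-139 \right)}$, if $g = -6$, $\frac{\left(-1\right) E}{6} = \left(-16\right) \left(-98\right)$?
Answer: $\frac{2226}{5} \approx 445.2$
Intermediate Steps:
$E = -9408$ ($E = - 6 \left(\left(-16\right) \left(-98\right)\right) = \left(-6\right) 1568 = -9408$)
$b{\left(m \right)} = - \frac{4}{5}$ ($b{\left(m \right)} = \frac{1}{5} \left(-4\right) = - \frac{4}{5}$)
$q{\left(T,a \right)} = T a$ ($q{\left(T,a \right)} = a T = T a$)
$\left(\left(E + 10000\right) + \left(g + 14 \left(-18\right)\right)\right) + q{\left(b{\left(-12 \right)},-139 \right)} = \left(\left(-9408 + 10000\right) + \left(-6 + 14 \left(-18\right)\right)\right) - - \frac{556}{5} = \left(592 - 258\right) + \frac{556}{5} = 334 + \frac{556}{5} = \frac{2226}{5}$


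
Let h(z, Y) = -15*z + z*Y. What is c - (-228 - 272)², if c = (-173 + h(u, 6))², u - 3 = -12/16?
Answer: -3402471/16 ≈ -2.1265e+5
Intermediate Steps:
u = 9/4 (u = 3 - 12/16 = 3 - 12*1/16 = 3 - ¾ = 9/4 ≈ 2.2500)
h(z, Y) = -15*z + Y*z
c = 597529/16 (c = (-173 + 9*(-15 + 6)/4)² = (-173 + (9/4)*(-9))² = (-173 - 81/4)² = (-773/4)² = 597529/16 ≈ 37346.)
c - (-228 - 272)² = 597529/16 - (-228 - 272)² = 597529/16 - 1*(-500)² = 597529/16 - 1*250000 = 597529/16 - 250000 = -3402471/16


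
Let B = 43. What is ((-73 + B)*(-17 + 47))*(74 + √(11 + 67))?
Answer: -66600 - 900*√78 ≈ -74549.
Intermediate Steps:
((-73 + B)*(-17 + 47))*(74 + √(11 + 67)) = ((-73 + 43)*(-17 + 47))*(74 + √(11 + 67)) = (-30*30)*(74 + √78) = -900*(74 + √78) = -66600 - 900*√78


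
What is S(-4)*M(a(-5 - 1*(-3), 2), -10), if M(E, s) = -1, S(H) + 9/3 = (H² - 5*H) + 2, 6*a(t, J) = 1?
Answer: -35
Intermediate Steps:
a(t, J) = ⅙ (a(t, J) = (⅙)*1 = ⅙)
S(H) = -1 + H² - 5*H (S(H) = -3 + ((H² - 5*H) + 2) = -3 + (2 + H² - 5*H) = -1 + H² - 5*H)
S(-4)*M(a(-5 - 1*(-3), 2), -10) = (-1 + (-4)² - 5*(-4))*(-1) = (-1 + 16 + 20)*(-1) = 35*(-1) = -35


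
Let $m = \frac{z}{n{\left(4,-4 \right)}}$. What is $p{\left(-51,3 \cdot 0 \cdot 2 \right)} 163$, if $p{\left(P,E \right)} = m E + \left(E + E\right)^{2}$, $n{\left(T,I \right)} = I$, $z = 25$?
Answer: $0$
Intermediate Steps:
$m = - \frac{25}{4}$ ($m = \frac{25}{-4} = 25 \left(- \frac{1}{4}\right) = - \frac{25}{4} \approx -6.25$)
$p{\left(P,E \right)} = 4 E^{2} - \frac{25 E}{4}$ ($p{\left(P,E \right)} = - \frac{25 E}{4} + \left(E + E\right)^{2} = - \frac{25 E}{4} + \left(2 E\right)^{2} = - \frac{25 E}{4} + 4 E^{2} = 4 E^{2} - \frac{25 E}{4}$)
$p{\left(-51,3 \cdot 0 \cdot 2 \right)} 163 = \frac{3 \cdot 0 \cdot 2 \left(-25 + 16 \cdot 3 \cdot 0 \cdot 2\right)}{4} \cdot 163 = \frac{0 \cdot 2 \left(-25 + 16 \cdot 0 \cdot 2\right)}{4} \cdot 163 = \frac{1}{4} \cdot 0 \left(-25 + 16 \cdot 0\right) 163 = \frac{1}{4} \cdot 0 \left(-25 + 0\right) 163 = \frac{1}{4} \cdot 0 \left(-25\right) 163 = 0 \cdot 163 = 0$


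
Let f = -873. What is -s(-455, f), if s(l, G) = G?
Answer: 873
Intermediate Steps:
-s(-455, f) = -1*(-873) = 873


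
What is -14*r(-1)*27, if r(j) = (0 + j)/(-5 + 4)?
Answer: -378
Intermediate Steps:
r(j) = -j (r(j) = j/(-1) = j*(-1) = -j)
-14*r(-1)*27 = -(-14)*(-1)*27 = -14*1*27 = -14*27 = -378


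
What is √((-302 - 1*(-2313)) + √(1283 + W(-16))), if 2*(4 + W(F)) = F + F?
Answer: √(2011 + √1263) ≈ 45.239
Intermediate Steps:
W(F) = -4 + F (W(F) = -4 + (F + F)/2 = -4 + (2*F)/2 = -4 + F)
√((-302 - 1*(-2313)) + √(1283 + W(-16))) = √((-302 - 1*(-2313)) + √(1283 + (-4 - 16))) = √((-302 + 2313) + √(1283 - 20)) = √(2011 + √1263)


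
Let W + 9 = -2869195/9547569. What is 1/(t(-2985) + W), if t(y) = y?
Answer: -9547569/28588290781 ≈ -0.00033397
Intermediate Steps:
W = -88797316/9547569 (W = -9 - 2869195/9547569 = -88797316/9547569 ≈ -9.3005)
1/(t(-2985) + W) = 1/(-2985 - 88797316/9547569) = 1/(-28588290781/9547569) = -9547569/28588290781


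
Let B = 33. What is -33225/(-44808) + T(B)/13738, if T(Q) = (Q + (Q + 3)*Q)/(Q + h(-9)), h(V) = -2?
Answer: 2367417853/3180456904 ≈ 0.74436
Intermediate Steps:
T(Q) = (Q + Q*(3 + Q))/(-2 + Q) (T(Q) = (Q + (Q + 3)*Q)/(Q - 2) = (Q + (3 + Q)*Q)/(-2 + Q) = (Q + Q*(3 + Q))/(-2 + Q))
-33225/(-44808) + T(B)/13738 = -33225/(-44808) + (33*(4 + 33)/(-2 + 33))/13738 = -33225*(-1/44808) + (33*37/31)*(1/13738) = 11075/14936 + (33*(1/31)*37)*(1/13738) = 11075/14936 + (1221/31)*(1/13738) = 11075/14936 + 1221/425878 = 2367417853/3180456904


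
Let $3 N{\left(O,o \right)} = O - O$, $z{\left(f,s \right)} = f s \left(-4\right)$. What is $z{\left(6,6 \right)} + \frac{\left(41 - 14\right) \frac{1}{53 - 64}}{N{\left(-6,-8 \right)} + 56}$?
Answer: $- \frac{88731}{616} \approx -144.04$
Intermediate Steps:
$z{\left(f,s \right)} = - 4 f s$
$N{\left(O,o \right)} = 0$ ($N{\left(O,o \right)} = \frac{O - O}{3} = \frac{1}{3} \cdot 0 = 0$)
$z{\left(6,6 \right)} + \frac{\left(41 - 14\right) \frac{1}{53 - 64}}{N{\left(-6,-8 \right)} + 56} = \left(-4\right) 6 \cdot 6 + \frac{\left(41 - 14\right) \frac{1}{53 - 64}}{0 + 56} = -144 + \frac{27 \frac{1}{-11}}{56} = -144 + \frac{27 \left(- \frac{1}{11}\right)}{56} = -144 + \frac{1}{56} \left(- \frac{27}{11}\right) = -144 - \frac{27}{616} = - \frac{88731}{616}$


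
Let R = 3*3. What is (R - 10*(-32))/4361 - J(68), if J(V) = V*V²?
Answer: -195891089/623 ≈ -3.1443e+5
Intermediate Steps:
J(V) = V³
R = 9
(R - 10*(-32))/4361 - J(68) = (9 - 10*(-32))/4361 - 1*68³ = (9 + 320)*(1/4361) - 1*314432 = 329*(1/4361) - 314432 = 47/623 - 314432 = -195891089/623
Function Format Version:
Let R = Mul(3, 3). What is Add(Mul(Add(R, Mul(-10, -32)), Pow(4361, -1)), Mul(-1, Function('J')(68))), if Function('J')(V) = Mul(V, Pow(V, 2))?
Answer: Rational(-195891089, 623) ≈ -3.1443e+5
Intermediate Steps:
Function('J')(V) = Pow(V, 3)
R = 9
Add(Mul(Add(R, Mul(-10, -32)), Pow(4361, -1)), Mul(-1, Function('J')(68))) = Add(Mul(Add(9, Mul(-10, -32)), Pow(4361, -1)), Mul(-1, Pow(68, 3))) = Add(Mul(Add(9, 320), Rational(1, 4361)), Mul(-1, 314432)) = Add(Mul(329, Rational(1, 4361)), -314432) = Add(Rational(47, 623), -314432) = Rational(-195891089, 623)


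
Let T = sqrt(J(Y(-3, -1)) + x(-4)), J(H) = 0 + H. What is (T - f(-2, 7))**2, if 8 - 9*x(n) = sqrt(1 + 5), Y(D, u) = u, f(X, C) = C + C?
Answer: (42 - I*sqrt(1 + sqrt(6)))**2/9 ≈ 195.62 - 17.335*I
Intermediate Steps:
f(X, C) = 2*C
J(H) = H
x(n) = 8/9 - sqrt(6)/9 (x(n) = 8/9 - sqrt(1 + 5)/9 = 8/9 - sqrt(6)/9)
T = sqrt(-1/9 - sqrt(6)/9) (T = sqrt(-1 + (8/9 - sqrt(6)/9)) = sqrt(-1/9 - sqrt(6)/9) ≈ 0.61909*I)
(T - f(-2, 7))**2 = (sqrt(-1 - sqrt(6))/3 - 2*7)**2 = (sqrt(-1 - sqrt(6))/3 - 1*14)**2 = (sqrt(-1 - sqrt(6))/3 - 14)**2 = (-14 + sqrt(-1 - sqrt(6))/3)**2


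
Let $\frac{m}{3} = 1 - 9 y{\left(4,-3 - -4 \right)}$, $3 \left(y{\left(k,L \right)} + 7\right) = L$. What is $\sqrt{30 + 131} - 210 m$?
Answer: $-38430 + \sqrt{161} \approx -38417.0$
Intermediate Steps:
$y{\left(k,L \right)} = -7 + \frac{L}{3}$
$m = 183$ ($m = 3 \left(1 - 9 \left(-7 + \frac{-3 - -4}{3}\right)\right) = 3 \left(1 - 9 \left(-7 + \frac{-3 + 4}{3}\right)\right) = 3 \left(1 - 9 \left(-7 + \frac{1}{3} \cdot 1\right)\right) = 3 \left(1 - 9 \left(-7 + \frac{1}{3}\right)\right) = 3 \left(1 - -60\right) = 3 \left(1 + 60\right) = 3 \cdot 61 = 183$)
$\sqrt{30 + 131} - 210 m = \sqrt{30 + 131} - 38430 = \sqrt{161} - 38430 = -38430 + \sqrt{161}$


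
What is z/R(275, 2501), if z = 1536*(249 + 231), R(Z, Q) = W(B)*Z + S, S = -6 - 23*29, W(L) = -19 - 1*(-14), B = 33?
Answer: -360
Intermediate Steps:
W(L) = -5 (W(L) = -19 + 14 = -5)
S = -673 (S = -6 - 667 = -673)
R(Z, Q) = -673 - 5*Z (R(Z, Q) = -5*Z - 673 = -673 - 5*Z)
z = 737280 (z = 1536*480 = 737280)
z/R(275, 2501) = 737280/(-673 - 5*275) = 737280/(-673 - 1375) = 737280/(-2048) = 737280*(-1/2048) = -360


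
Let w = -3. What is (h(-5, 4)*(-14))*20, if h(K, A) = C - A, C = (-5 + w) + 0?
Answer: 3360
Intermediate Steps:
C = -8 (C = (-5 - 3) + 0 = -8 + 0 = -8)
h(K, A) = -8 - A
(h(-5, 4)*(-14))*20 = ((-8 - 1*4)*(-14))*20 = ((-8 - 4)*(-14))*20 = -12*(-14)*20 = 168*20 = 3360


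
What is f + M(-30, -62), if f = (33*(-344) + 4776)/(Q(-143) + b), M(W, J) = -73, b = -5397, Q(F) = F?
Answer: -99461/1385 ≈ -71.813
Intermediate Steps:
f = 1644/1385 (f = (33*(-344) + 4776)/(-143 - 5397) = (-11352 + 4776)/(-5540) = -6576*(-1/5540) = 1644/1385 ≈ 1.1870)
f + M(-30, -62) = 1644/1385 - 73 = -99461/1385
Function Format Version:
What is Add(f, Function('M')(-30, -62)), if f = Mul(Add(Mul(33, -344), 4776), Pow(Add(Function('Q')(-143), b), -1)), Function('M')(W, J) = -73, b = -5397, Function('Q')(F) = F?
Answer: Rational(-99461, 1385) ≈ -71.813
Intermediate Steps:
f = Rational(1644, 1385) (f = Mul(Add(Mul(33, -344), 4776), Pow(Add(-143, -5397), -1)) = Mul(Add(-11352, 4776), Pow(-5540, -1)) = Mul(-6576, Rational(-1, 5540)) = Rational(1644, 1385) ≈ 1.1870)
Add(f, Function('M')(-30, -62)) = Add(Rational(1644, 1385), -73) = Rational(-99461, 1385)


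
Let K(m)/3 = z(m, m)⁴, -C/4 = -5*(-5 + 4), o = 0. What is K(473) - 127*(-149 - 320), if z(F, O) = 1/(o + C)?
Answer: 9530080003/160000 ≈ 59563.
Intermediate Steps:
C = -20 (C = -(-20)*(-5 + 4) = -(-20)*(-1) = -4*5 = -20)
z(F, O) = -1/20 (z(F, O) = 1/(0 - 20) = 1/(-20) = -1/20)
K(m) = 3/160000 (K(m) = 3*(-1/20)⁴ = 3*(1/160000) = 3/160000)
K(473) - 127*(-149 - 320) = 3/160000 - 127*(-149 - 320) = 3/160000 - 127*(-469) = 3/160000 + 59563 = 9530080003/160000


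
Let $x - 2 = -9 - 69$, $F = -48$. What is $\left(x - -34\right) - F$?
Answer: $6$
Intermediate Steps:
$x = -76$ ($x = 2 - 78 = -76$)
$\left(x - -34\right) - F = \left(-76 - -34\right) - -48 = \left(-76 + 34\right) + 48 = -42 + 48 = 6$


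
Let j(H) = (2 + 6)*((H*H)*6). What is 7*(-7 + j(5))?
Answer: 8351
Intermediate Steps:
j(H) = 48*H² (j(H) = 8*(H²*6) = 8*(6*H²) = 48*H²)
7*(-7 + j(5)) = 7*(-7 + 48*5²) = 7*(-7 + 48*25) = 7*(-7 + 1200) = 7*1193 = 8351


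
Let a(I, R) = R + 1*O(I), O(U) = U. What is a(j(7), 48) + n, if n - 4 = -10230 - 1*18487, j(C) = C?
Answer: -28658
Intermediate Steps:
a(I, R) = I + R (a(I, R) = R + 1*I = R + I = I + R)
n = -28713 (n = 4 + (-10230 - 1*18487) = 4 + (-10230 - 18487) = 4 - 28717 = -28713)
a(j(7), 48) + n = (7 + 48) - 28713 = 55 - 28713 = -28658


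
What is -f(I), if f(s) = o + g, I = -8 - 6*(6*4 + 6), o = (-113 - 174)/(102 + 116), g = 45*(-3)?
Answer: 29717/218 ≈ 136.32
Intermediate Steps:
g = -135
o = -287/218 ≈ -1.3165
I = -188 (I = -8 - 6*(24 + 6) = -8 - 6*30 = -8 - 180 = -188)
f(s) = -29717/218 (f(s) = -287/218 - 135 = -29717/218)
-f(I) = -1*(-29717/218) = 29717/218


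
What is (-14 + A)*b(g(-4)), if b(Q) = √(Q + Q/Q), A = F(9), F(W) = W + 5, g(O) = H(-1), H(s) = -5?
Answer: 0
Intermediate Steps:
g(O) = -5
F(W) = 5 + W
A = 14 (A = 5 + 9 = 14)
b(Q) = √(1 + Q) (b(Q) = √(Q + 1) = √(1 + Q))
(-14 + A)*b(g(-4)) = (-14 + 14)*√(1 - 5) = 0*√(-4) = 0*(2*I) = 0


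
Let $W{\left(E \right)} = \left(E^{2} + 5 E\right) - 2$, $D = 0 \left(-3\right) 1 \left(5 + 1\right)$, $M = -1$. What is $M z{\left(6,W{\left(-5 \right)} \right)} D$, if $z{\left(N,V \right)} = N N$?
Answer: $0$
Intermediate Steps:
$D = 0$ ($D = 0 \cdot 1 \cdot 6 = 0 \cdot 6 = 0$)
$W{\left(E \right)} = -2 + E^{2} + 5 E$
$z{\left(N,V \right)} = N^{2}$
$M z{\left(6,W{\left(-5 \right)} \right)} D = - 6^{2} \cdot 0 = \left(-1\right) 36 \cdot 0 = \left(-36\right) 0 = 0$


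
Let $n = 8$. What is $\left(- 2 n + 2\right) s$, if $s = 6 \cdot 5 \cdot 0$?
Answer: $0$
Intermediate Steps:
$s = 0$ ($s = 30 \cdot 0 = 0$)
$\left(- 2 n + 2\right) s = \left(\left(-2\right) 8 + 2\right) 0 = \left(-16 + 2\right) 0 = \left(-14\right) 0 = 0$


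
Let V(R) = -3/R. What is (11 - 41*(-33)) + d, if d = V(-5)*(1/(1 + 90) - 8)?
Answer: 618439/455 ≈ 1359.2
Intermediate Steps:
d = -2181/455 (d = (-3/(-5))*(1/(1 + 90) - 8) = (-3*(-⅕))*(1/91 - 8) = 3*(1/91 - 8)/5 = (⅗)*(-727/91) = -2181/455 ≈ -4.7934)
(11 - 41*(-33)) + d = (11 - 41*(-33)) - 2181/455 = (11 + 1353) - 2181/455 = 1364 - 2181/455 = 618439/455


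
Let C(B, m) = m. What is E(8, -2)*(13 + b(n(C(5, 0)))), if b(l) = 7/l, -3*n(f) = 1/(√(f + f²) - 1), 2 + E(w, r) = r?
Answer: -136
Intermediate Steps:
E(w, r) = -2 + r
n(f) = -1/(3*(-1 + √(f + f²))) (n(f) = -1/(3*(√(f + f²) - 1)) = -1/(3*(-1 + √(f + f²))))
E(8, -2)*(13 + b(n(C(5, 0)))) = (-2 - 2)*(13 + 7/((-1/(-3 + 3*√(0*(1 + 0)))))) = -4*(13 + 7/((-1/(-3 + 3*√(0*1))))) = -4*(13 + 7/((-1/(-3 + 3*√0)))) = -4*(13 + 7/((-1/(-3 + 3*0)))) = -4*(13 + 7/((-1/(-3 + 0)))) = -4*(13 + 7/((-1/(-3)))) = -4*(13 + 7/((-1*(-⅓)))) = -4*(13 + 7/(⅓)) = -4*(13 + 7*3) = -4*(13 + 21) = -4*34 = -136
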